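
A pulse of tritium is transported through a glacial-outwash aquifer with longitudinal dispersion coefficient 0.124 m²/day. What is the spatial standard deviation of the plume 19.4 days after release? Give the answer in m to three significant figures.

Dispersive spreading gives a Gaussian with σ² = 2Dt; advection only shifts the center.
σ = √(2 × 0.124 × 19.4) = 2.19 m.

2.19 m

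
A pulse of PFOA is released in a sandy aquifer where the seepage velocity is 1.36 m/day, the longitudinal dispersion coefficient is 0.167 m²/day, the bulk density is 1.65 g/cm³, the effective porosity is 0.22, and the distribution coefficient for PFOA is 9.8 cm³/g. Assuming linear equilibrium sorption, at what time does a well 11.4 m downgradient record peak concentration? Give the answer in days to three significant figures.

Retardation factor R = 1 + ρ_b·K_d/n = 1 + 1.65 × 9.8/0.22 = 74.50.
Sorption retards both mechanisms: v_R = v/R = 0.01826 m/day, D_R = D/R = 0.002242 m²/day.
Peak time from v_R²t² + 2D_R t − x² = 0: t = (√(D_R² + v_R²x²) − D_R)/v_R².
√(D_R² + v_R²x²) = √(0.002242² + 0.01826² × 11.4²) = 0.2082; v_R² = 0.0003334.
t = (0.2082 − 0.002242)/0.0003334 = 618 days.

618 days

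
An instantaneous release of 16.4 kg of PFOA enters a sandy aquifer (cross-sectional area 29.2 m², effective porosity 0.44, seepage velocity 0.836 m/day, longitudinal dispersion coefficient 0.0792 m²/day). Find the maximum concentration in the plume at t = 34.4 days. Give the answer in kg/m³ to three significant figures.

The peak of an instantaneous 1D plume sits at x = vt; there the Gaussian factor is 1 and C_max = M/(n_e·A·√(4πDt)), where n_e·A is the pore area the mass is dissolved in.
√(4πDt) = √(4π × 0.0792 × 34.4) = 5.851 m, so C_max = 16.4/(0.44 × 29.2 × 5.851) = 0.218 kg/m³.

0.218 kg/m³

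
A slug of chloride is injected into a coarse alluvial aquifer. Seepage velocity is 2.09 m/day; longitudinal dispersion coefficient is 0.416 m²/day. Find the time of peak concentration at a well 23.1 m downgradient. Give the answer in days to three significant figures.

11.0 days

For the 1D instantaneous-source solution, setting ∂C/∂t = 0 at fixed x gives v²t² + 2Dt − x² = 0, so t = (√(D² + v²x²) − D)/v².
√(D² + v²x²) = √(0.416² + 2.09² × 23.1²) = 48.28; v² = 4.3681.
t = (48.28 − 0.416)/4.3681 = 11.0 days (vs. the pure-advection estimate x/v = 11.1 d).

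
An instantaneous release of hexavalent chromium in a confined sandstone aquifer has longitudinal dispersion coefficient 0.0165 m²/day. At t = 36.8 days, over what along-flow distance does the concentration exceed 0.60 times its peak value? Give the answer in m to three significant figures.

The plume is Gaussian with σ = √(2Dt) = √(2 × 0.0165 × 36.8) = 1.102 m.
C/C_peak = exp(−Δx²/(2σ²)) = 0.60 ⇒ Δx = σ·√(−2 ln 0.60) = 1.102 × 1.011 = 1.114 m.
Width = 2Δx = 2.23 m.

2.23 m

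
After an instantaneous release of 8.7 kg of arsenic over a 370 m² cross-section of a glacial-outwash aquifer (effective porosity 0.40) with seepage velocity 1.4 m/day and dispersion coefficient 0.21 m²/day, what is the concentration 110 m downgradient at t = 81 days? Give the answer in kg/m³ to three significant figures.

0.00339 kg/m³

For an instantaneous plane source, C(x,t) = M/(n_e·A·√(4πDt)) · exp(−(x−vt)²/(4Dt)), with n_e·A the pore (flow) area.
Plume center vt = 1.4 × 81 = 113.4 m, so the well at 110 m is 3.4 m upgradient of the peak.
√(4πDt) = 14.62 m, giving peak height M/(n_e·A·√(4πDt)) = 8.7/(0.40 × 370 × 14.62) = 0.004021 kg/m³.
(x−vt)²/(4Dt) = (-3.4)²/(4 × 0.21 × 81) = 0.1699; exp(−0.1699) = 0.8437.
C = 0.004021 × 0.8437 = 0.00339 kg/m³.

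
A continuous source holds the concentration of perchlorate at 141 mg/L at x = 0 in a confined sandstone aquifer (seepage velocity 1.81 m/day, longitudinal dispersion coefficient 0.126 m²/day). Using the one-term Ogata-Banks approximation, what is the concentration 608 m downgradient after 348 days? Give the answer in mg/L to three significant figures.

For a continuous step input, C/C₀ ≈ ½·erfc((x−vt)/(2√(Dt))).
vt = 1.81 × 348 = 629.88 m and 2√(Dt) = 2√(0.126 × 348) = 13.24 m.
Argument (x−vt)/(2√(Dt)) = (608 − 629.88)/13.24 = -1.653; ½·erfc(-1.653) = 0.9903.
C = 141 × 0.9903 = 140 mg/L.

140 mg/L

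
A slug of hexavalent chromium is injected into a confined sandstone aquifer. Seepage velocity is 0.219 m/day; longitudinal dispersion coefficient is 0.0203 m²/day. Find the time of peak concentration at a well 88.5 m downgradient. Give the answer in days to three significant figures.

For the 1D instantaneous-source solution, setting ∂C/∂t = 0 at fixed x gives v²t² + 2Dt − x² = 0, so t = (√(D² + v²x²) − D)/v².
√(D² + v²x²) = √(0.0203² + 0.219² × 88.5²) = 19.38; v² = 0.047961.
t = (19.38 − 0.0203)/0.047961 = 404 days (vs. the pure-advection estimate x/v = 404 d).

404 days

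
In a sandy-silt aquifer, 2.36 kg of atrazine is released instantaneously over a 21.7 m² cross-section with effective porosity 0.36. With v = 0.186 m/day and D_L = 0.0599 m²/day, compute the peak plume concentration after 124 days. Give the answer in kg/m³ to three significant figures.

The peak of an instantaneous 1D plume sits at x = vt; there the Gaussian factor is 1 and C_max = M/(n_e·A·√(4πDt)), where n_e·A is the pore area the mass is dissolved in.
√(4πDt) = √(4π × 0.0599 × 124) = 9.661 m, so C_max = 2.36/(0.36 × 21.7 × 9.661) = 0.0313 kg/m³.

0.0313 kg/m³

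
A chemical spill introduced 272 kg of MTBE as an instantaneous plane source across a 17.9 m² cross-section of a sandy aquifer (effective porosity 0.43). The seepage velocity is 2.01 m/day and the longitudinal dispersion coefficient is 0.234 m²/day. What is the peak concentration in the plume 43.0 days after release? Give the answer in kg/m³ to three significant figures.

3.14 kg/m³

The peak of an instantaneous 1D plume sits at x = vt; there the Gaussian factor is 1 and C_max = M/(n_e·A·√(4πDt)), where n_e·A is the pore area the mass is dissolved in.
√(4πDt) = √(4π × 0.234 × 43.0) = 11.24 m, so C_max = 272/(0.43 × 17.9 × 11.24) = 3.14 kg/m³.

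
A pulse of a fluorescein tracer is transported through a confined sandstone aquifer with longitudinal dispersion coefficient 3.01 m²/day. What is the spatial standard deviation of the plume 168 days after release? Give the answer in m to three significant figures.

31.8 m

Dispersive spreading gives a Gaussian with σ² = 2Dt; advection only shifts the center.
σ = √(2 × 3.01 × 168) = 31.8 m.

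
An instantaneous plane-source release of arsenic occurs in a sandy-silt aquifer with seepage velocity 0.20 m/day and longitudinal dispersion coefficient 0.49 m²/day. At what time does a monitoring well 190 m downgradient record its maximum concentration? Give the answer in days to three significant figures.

938 days

For the 1D instantaneous-source solution, setting ∂C/∂t = 0 at fixed x gives v²t² + 2Dt − x² = 0, so t = (√(D² + v²x²) − D)/v².
√(D² + v²x²) = √(0.49² + 0.20² × 190²) = 38.00; v² = 0.04.
t = (38.00 − 0.49)/0.04 = 938 days (vs. the pure-advection estimate x/v = 950 d).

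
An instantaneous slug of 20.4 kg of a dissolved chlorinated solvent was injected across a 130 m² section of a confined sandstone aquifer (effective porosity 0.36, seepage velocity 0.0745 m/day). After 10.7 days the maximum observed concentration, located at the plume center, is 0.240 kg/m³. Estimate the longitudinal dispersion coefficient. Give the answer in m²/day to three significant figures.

At the plume center C_max = M/(n_e·A·√(4πDt)), so D = M²/(4πt·(n_e·A·C_max)²).
n_e·A·C_max = 0.36 × 130 × 0.240 = 11.23 kg/m.
D = 20.4²/(4π × 10.7 × 11.23²) = 0.0245 m²/day.

0.0245 m²/day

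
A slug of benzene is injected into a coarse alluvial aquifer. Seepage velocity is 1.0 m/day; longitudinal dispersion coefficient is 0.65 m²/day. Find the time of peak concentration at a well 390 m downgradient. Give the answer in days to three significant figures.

For the 1D instantaneous-source solution, setting ∂C/∂t = 0 at fixed x gives v²t² + 2Dt − x² = 0, so t = (√(D² + v²x²) − D)/v².
√(D² + v²x²) = √(0.65² + 1.0² × 390²) = 390.0; v² = 1.
t = (390.0 − 0.65)/1 = 389 days (vs. the pure-advection estimate x/v = 390 d).

389 days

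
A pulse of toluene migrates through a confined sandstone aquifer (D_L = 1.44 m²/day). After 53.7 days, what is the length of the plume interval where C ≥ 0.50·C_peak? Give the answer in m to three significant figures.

The plume is Gaussian with σ = √(2Dt) = √(2 × 1.44 × 53.7) = 12.44 m.
C/C_peak = exp(−Δx²/(2σ²)) = 0.50 ⇒ Δx = σ·√(−2 ln 0.50) = 12.44 × 1.177 = 14.64 m.
Width = 2Δx = 29.3 m.

29.3 m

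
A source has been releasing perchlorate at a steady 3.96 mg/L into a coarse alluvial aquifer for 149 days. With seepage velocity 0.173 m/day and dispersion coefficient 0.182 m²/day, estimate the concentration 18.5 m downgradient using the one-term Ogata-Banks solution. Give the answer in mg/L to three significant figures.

For a continuous step input, C/C₀ ≈ ½·erfc((x−vt)/(2√(Dt))).
vt = 0.173 × 149 = 25.777 m and 2√(Dt) = 2√(0.182 × 149) = 10.41 m.
Argument (x−vt)/(2√(Dt)) = (18.5 − 25.777)/10.41 = -0.6990; ½·erfc(-0.6990) = 0.8386.
C = 3.96 × 0.8386 = 3.32 mg/L.

3.32 mg/L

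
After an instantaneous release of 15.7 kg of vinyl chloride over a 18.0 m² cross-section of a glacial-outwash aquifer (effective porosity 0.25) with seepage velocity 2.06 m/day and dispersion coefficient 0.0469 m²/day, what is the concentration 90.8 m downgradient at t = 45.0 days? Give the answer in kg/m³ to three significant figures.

For an instantaneous plane source, C(x,t) = M/(n_e·A·√(4πDt)) · exp(−(x−vt)²/(4Dt)), with n_e·A the pore (flow) area.
Plume center vt = 2.06 × 45.0 = 92.7 m, so the well at 90.8 m is 1.9 m upgradient of the peak.
√(4πDt) = 5.150 m, giving peak height M/(n_e·A·√(4πDt)) = 15.7/(0.25 × 18.0 × 5.150) = 0.6775 kg/m³.
(x−vt)²/(4Dt) = (-1.9)²/(4 × 0.0469 × 45.0) = 0.4276; exp(−0.4276) = 0.6521.
C = 0.6775 × 0.6521 = 0.442 kg/m³.

0.442 kg/m³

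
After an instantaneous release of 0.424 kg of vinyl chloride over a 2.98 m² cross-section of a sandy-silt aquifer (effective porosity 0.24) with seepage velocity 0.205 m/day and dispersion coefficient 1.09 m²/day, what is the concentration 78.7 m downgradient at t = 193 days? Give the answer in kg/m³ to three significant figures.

For an instantaneous plane source, C(x,t) = M/(n_e·A·√(4πDt)) · exp(−(x−vt)²/(4Dt)), with n_e·A the pore (flow) area.
Plume center vt = 0.205 × 193 = 39.565 m, so the well at 78.7 m is 39.135 m downgradient of the peak.
√(4πDt) = 51.42 m, giving peak height M/(n_e·A·√(4πDt)) = 0.424/(0.24 × 2.98 × 51.42) = 0.01153 kg/m³.
(x−vt)²/(4Dt) = (39.135)²/(4 × 1.09 × 193) = 1.820; exp(−1.820) = 0.1620.
C = 0.01153 × 0.1620 = 0.00187 kg/m³.

0.00187 kg/m³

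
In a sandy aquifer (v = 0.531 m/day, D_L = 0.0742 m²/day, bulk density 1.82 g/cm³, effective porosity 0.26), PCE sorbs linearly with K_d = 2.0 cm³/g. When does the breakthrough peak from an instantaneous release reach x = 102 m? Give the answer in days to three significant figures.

2880 days

Retardation factor R = 1 + ρ_b·K_d/n = 1 + 1.82 × 2.0/0.26 = 15.00.
Sorption retards both mechanisms: v_R = v/R = 0.03540 m/day, D_R = D/R = 0.004947 m²/day.
Peak time from v_R²t² + 2D_R t − x² = 0: t = (√(D_R² + v_R²x²) − D_R)/v_R².
√(D_R² + v_R²x²) = √(0.004947² + 0.03540² × 102²) = 3.611; v_R² = 0.001253.
t = (3.611 − 0.004947)/0.001253 = 2880 days.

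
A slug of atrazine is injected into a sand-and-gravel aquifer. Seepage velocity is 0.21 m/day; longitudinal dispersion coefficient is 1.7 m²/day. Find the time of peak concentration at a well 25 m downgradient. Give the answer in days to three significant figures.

86.6 days

For the 1D instantaneous-source solution, setting ∂C/∂t = 0 at fixed x gives v²t² + 2Dt − x² = 0, so t = (√(D² + v²x²) − D)/v².
√(D² + v²x²) = √(1.7² + 0.21² × 25²) = 5.518; v² = 0.0441.
t = (5.518 − 1.7)/0.0441 = 86.6 days (vs. the pure-advection estimate x/v = 119 d).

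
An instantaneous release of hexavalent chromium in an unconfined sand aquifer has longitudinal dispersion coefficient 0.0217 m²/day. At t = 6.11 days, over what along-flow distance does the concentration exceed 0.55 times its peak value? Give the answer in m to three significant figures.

The plume is Gaussian with σ = √(2Dt) = √(2 × 0.0217 × 6.11) = 0.5150 m.
C/C_peak = exp(−Δx²/(2σ²)) = 0.55 ⇒ Δx = σ·√(−2 ln 0.55) = 0.5150 × 1.093 = 0.5629 m.
Width = 2Δx = 1.13 m.

1.13 m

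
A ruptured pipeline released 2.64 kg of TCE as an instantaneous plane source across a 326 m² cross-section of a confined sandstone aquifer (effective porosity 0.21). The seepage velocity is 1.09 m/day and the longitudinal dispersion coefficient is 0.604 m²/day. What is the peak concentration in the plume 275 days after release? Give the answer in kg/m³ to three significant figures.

0.000844 kg/m³

The peak of an instantaneous 1D plume sits at x = vt; there the Gaussian factor is 1 and C_max = M/(n_e·A·√(4πDt)), where n_e·A is the pore area the mass is dissolved in.
√(4πDt) = √(4π × 0.604 × 275) = 45.69 m, so C_max = 2.64/(0.21 × 326 × 45.69) = 0.000844 kg/m³.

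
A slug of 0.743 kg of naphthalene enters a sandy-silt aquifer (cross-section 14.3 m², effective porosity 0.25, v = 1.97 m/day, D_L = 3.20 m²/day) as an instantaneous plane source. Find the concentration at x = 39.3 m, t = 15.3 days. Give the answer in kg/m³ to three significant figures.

0.00546 kg/m³

For an instantaneous plane source, C(x,t) = M/(n_e·A·√(4πDt)) · exp(−(x−vt)²/(4Dt)), with n_e·A the pore (flow) area.
Plume center vt = 1.97 × 15.3 = 30.141 m, so the well at 39.3 m is 9.159 m downgradient of the peak.
√(4πDt) = 24.80 m, giving peak height M/(n_e·A·√(4πDt)) = 0.743/(0.25 × 14.3 × 24.80) = 0.008380 kg/m³.
(x−vt)²/(4Dt) = (9.159)²/(4 × 3.20 × 15.3) = 0.4283; exp(−0.4283) = 0.6516.
C = 0.008380 × 0.6516 = 0.00546 kg/m³.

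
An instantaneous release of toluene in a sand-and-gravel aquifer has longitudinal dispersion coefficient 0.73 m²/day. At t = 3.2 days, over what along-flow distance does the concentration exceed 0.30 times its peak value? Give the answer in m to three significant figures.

The plume is Gaussian with σ = √(2Dt) = √(2 × 0.73 × 3.2) = 2.161 m.
C/C_peak = exp(−Δx²/(2σ²)) = 0.30 ⇒ Δx = σ·√(−2 ln 0.30) = 2.161 × 1.552 = 3.354 m.
Width = 2Δx = 6.71 m.

6.71 m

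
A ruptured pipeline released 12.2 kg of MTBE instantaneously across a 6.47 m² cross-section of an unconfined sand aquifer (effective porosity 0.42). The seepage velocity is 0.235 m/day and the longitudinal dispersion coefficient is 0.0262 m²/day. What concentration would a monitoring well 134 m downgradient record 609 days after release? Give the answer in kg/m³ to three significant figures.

0.0863 kg/m³

For an instantaneous plane source, C(x,t) = M/(n_e·A·√(4πDt)) · exp(−(x−vt)²/(4Dt)), with n_e·A the pore (flow) area.
Plume center vt = 0.235 × 609 = 143.115 m, so the well at 134 m is 9.115 m upgradient of the peak.
√(4πDt) = 14.16 m, giving peak height M/(n_e·A·√(4πDt)) = 12.2/(0.42 × 6.47 × 14.16) = 0.3171 kg/m³.
(x−vt)²/(4Dt) = (-9.115)²/(4 × 0.0262 × 609) = 1.302; exp(−1.302) = 0.2720.
C = 0.3171 × 0.2720 = 0.0863 kg/m³.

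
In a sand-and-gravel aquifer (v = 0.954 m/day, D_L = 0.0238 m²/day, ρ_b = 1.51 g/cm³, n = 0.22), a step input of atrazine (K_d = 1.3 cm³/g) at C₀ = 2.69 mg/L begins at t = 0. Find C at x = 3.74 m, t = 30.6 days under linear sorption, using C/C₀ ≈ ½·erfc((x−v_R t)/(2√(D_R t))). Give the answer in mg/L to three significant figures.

0.0501 mg/L

Retardation factor R = 1 + ρ_b·K_d/n = 1 + 1.51 × 1.3/0.22 = 9.923.
Sorption retards both mechanisms: v_R = v/R = 0.09614 m/day, D_R = D/R = 0.002398 m²/day.
v_R·t = 0.09614 × 30.6 = 2.941884 m; 2√(D_R t) = 0.5418 m; argument = (3.74 − 2.941884)/0.5418 = 1.473.
C = C₀ × ½·erfc(1.473) = 2.69 × 0.01862 = 0.0501 mg/L.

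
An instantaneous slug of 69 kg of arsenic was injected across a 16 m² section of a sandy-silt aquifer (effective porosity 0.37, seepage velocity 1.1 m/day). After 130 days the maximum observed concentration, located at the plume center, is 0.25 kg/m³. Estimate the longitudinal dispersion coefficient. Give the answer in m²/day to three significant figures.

At the plume center C_max = M/(n_e·A·√(4πDt)), so D = M²/(4πt·(n_e·A·C_max)²).
n_e·A·C_max = 0.37 × 16 × 0.25 = 1.480 kg/m.
D = 69²/(4π × 130 × 1.480²) = 1.33 m²/day.

1.33 m²/day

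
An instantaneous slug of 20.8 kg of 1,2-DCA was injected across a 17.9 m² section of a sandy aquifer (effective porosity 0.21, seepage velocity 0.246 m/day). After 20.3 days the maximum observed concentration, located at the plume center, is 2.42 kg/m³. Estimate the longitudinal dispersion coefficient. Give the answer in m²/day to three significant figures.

0.0205 m²/day

At the plume center C_max = M/(n_e·A·√(4πDt)), so D = M²/(4πt·(n_e·A·C_max)²).
n_e·A·C_max = 0.21 × 17.9 × 2.42 = 9.097 kg/m.
D = 20.8²/(4π × 20.3 × 9.097²) = 0.0205 m²/day.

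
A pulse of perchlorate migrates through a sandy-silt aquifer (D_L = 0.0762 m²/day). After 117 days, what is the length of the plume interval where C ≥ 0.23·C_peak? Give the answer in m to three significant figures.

The plume is Gaussian with σ = √(2Dt) = √(2 × 0.0762 × 117) = 4.223 m.
C/C_peak = exp(−Δx²/(2σ²)) = 0.23 ⇒ Δx = σ·√(−2 ln 0.23) = 4.223 × 1.714 = 7.238 m.
Width = 2Δx = 14.5 m.

14.5 m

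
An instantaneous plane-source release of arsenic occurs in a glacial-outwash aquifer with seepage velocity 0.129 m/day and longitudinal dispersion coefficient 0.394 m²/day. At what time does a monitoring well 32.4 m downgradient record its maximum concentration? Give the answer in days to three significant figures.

For the 1D instantaneous-source solution, setting ∂C/∂t = 0 at fixed x gives v²t² + 2Dt − x² = 0, so t = (√(D² + v²x²) − D)/v².
√(D² + v²x²) = √(0.394² + 0.129² × 32.4²) = 4.198; v² = 0.016641.
t = (4.198 − 0.394)/0.016641 = 229 days (vs. the pure-advection estimate x/v = 251 d).

229 days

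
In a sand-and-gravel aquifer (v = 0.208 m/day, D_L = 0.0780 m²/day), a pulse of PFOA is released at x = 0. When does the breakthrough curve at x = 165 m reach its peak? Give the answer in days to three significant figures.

791 days

For the 1D instantaneous-source solution, setting ∂C/∂t = 0 at fixed x gives v²t² + 2Dt − x² = 0, so t = (√(D² + v²x²) − D)/v².
√(D² + v²x²) = √(0.0780² + 0.208² × 165²) = 34.32; v² = 0.043264.
t = (34.32 − 0.0780)/0.043264 = 791 days (vs. the pure-advection estimate x/v = 793 d).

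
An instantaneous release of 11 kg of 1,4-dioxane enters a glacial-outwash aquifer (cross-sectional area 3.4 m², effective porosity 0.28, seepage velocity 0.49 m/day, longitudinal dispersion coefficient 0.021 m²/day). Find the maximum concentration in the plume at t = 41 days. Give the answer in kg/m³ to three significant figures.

3.51 kg/m³

The peak of an instantaneous 1D plume sits at x = vt; there the Gaussian factor is 1 and C_max = M/(n_e·A·√(4πDt)), where n_e·A is the pore area the mass is dissolved in.
√(4πDt) = √(4π × 0.021 × 41) = 3.289 m, so C_max = 11/(0.28 × 3.4 × 3.289) = 3.51 kg/m³.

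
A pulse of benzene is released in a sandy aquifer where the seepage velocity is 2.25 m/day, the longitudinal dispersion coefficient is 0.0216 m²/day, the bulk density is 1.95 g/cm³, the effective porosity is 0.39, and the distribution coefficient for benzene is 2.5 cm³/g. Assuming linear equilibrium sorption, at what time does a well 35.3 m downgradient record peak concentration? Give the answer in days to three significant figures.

212 days

Retardation factor R = 1 + ρ_b·K_d/n = 1 + 1.95 × 2.5/0.39 = 13.50.
Sorption retards both mechanisms: v_R = v/R = 0.1667 m/day, D_R = D/R = 0.001600 m²/day.
Peak time from v_R²t² + 2D_R t − x² = 0: t = (√(D_R² + v_R²x²) − D_R)/v_R².
√(D_R² + v_R²x²) = √(0.001600² + 0.1667² × 35.3²) = 5.885; v_R² = 0.02779.
t = (5.885 − 0.001600)/0.02779 = 212 days.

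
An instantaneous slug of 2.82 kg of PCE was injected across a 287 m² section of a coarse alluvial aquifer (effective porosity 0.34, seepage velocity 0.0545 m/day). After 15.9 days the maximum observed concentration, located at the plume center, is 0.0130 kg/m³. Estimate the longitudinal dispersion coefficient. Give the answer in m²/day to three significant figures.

0.0247 m²/day

At the plume center C_max = M/(n_e·A·√(4πDt)), so D = M²/(4πt·(n_e·A·C_max)²).
n_e·A·C_max = 0.34 × 287 × 0.0130 = 1.269 kg/m.
D = 2.82²/(4π × 15.9 × 1.269²) = 0.0247 m²/day.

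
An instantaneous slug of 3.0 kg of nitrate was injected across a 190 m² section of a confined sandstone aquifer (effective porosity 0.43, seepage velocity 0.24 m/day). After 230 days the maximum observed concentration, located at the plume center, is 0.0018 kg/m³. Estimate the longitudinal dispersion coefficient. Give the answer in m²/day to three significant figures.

At the plume center C_max = M/(n_e·A·√(4πDt)), so D = M²/(4πt·(n_e·A·C_max)²).
n_e·A·C_max = 0.43 × 190 × 0.0018 = 0.1471 kg/m.
D = 3.0²/(4π × 230 × 0.1471²) = 0.144 m²/day.

0.144 m²/day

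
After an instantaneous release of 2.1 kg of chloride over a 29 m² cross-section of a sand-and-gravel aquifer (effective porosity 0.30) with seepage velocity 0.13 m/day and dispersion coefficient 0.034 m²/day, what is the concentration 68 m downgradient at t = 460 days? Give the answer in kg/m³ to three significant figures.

For an instantaneous plane source, C(x,t) = M/(n_e·A·√(4πDt)) · exp(−(x−vt)²/(4Dt)), with n_e·A the pore (flow) area.
Plume center vt = 0.13 × 460 = 59.8 m, so the well at 68 m is 8.2 m downgradient of the peak.
√(4πDt) = 14.02 m, giving peak height M/(n_e·A·√(4πDt)) = 2.1/(0.30 × 29 × 14.02) = 0.01722 kg/m³.
(x−vt)²/(4Dt) = (8.2)²/(4 × 0.034 × 460) = 1.075; exp(−1.075) = 0.3413.
C = 0.01722 × 0.3413 = 0.00588 kg/m³.

0.00588 kg/m³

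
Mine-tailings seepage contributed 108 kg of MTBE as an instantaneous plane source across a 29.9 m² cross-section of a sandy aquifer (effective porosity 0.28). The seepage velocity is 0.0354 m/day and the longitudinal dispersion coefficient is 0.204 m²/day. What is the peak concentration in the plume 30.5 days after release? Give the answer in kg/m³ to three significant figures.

The peak of an instantaneous 1D plume sits at x = vt; there the Gaussian factor is 1 and C_max = M/(n_e·A·√(4πDt)), where n_e·A is the pore area the mass is dissolved in.
√(4πDt) = √(4π × 0.204 × 30.5) = 8.842 m, so C_max = 108/(0.28 × 29.9 × 8.842) = 1.46 kg/m³.

1.46 kg/m³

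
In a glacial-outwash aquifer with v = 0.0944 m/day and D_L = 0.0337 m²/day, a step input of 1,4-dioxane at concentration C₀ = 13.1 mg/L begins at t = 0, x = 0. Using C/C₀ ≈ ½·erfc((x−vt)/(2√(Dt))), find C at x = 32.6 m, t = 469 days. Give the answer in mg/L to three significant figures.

For a continuous step input, C/C₀ ≈ ½·erfc((x−vt)/(2√(Dt))).
vt = 0.0944 × 469 = 44.2736 m and 2√(Dt) = 2√(0.0337 × 469) = 7.951 m.
Argument (x−vt)/(2√(Dt)) = (32.6 − 44.2736)/7.951 = -1.468; ½·erfc(-1.468) = 0.9811.
C = 13.1 × 0.9811 = 12.9 mg/L.

12.9 mg/L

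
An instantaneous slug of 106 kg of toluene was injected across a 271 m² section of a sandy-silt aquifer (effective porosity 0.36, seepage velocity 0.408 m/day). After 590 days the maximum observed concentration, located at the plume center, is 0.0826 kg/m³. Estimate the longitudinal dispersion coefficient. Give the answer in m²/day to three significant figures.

0.0233 m²/day

At the plume center C_max = M/(n_e·A·√(4πDt)), so D = M²/(4πt·(n_e·A·C_max)²).
n_e·A·C_max = 0.36 × 271 × 0.0826 = 8.058 kg/m.
D = 106²/(4π × 590 × 8.058²) = 0.0233 m²/day.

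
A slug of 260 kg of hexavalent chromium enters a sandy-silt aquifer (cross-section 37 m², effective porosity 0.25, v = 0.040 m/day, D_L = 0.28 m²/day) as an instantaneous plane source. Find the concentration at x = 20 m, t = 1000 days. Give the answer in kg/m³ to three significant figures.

0.332 kg/m³

For an instantaneous plane source, C(x,t) = M/(n_e·A·√(4πDt)) · exp(−(x−vt)²/(4Dt)), with n_e·A the pore (flow) area.
Plume center vt = 0.040 × 1000 = 40 m, so the well at 20 m is 20 m upgradient of the peak.
√(4πDt) = 59.32 m, giving peak height M/(n_e·A·√(4πDt)) = 260/(0.25 × 37 × 59.32) = 0.4738 kg/m³.
(x−vt)²/(4Dt) = (-20)²/(4 × 0.28 × 1000) = 0.3571; exp(−0.3571) = 0.6997.
C = 0.4738 × 0.6997 = 0.332 kg/m³.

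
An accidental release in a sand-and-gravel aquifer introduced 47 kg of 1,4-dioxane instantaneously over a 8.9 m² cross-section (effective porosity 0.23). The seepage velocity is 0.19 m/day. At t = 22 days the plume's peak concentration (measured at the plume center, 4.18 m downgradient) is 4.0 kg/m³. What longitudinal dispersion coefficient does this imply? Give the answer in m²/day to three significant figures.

0.119 m²/day

At the plume center C_max = M/(n_e·A·√(4πDt)), so D = M²/(4πt·(n_e·A·C_max)²).
n_e·A·C_max = 0.23 × 8.9 × 4.0 = 8.188 kg/m.
D = 47²/(4π × 22 × 8.188²) = 0.119 m²/day.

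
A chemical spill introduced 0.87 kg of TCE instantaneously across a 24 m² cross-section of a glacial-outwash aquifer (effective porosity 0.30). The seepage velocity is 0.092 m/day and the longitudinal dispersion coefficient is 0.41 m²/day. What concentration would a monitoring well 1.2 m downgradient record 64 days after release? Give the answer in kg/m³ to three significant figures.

For an instantaneous plane source, C(x,t) = M/(n_e·A·√(4πDt)) · exp(−(x−vt)²/(4Dt)), with n_e·A the pore (flow) area.
Plume center vt = 0.092 × 64 = 5.888 m, so the well at 1.2 m is 4.688 m upgradient of the peak.
√(4πDt) = 18.16 m, giving peak height M/(n_e·A·√(4πDt)) = 0.87/(0.30 × 24 × 18.16) = 0.006654 kg/m³.
(x−vt)²/(4Dt) = (-4.688)²/(4 × 0.41 × 64) = 0.2094; exp(−0.2094) = 0.8111.
C = 0.006654 × 0.8111 = 0.00540 kg/m³.

0.00540 kg/m³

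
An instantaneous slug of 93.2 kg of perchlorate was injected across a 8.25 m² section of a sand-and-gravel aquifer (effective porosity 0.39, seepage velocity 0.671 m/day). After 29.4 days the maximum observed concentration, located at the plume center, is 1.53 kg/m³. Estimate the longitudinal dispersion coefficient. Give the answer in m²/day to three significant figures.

0.970 m²/day

At the plume center C_max = M/(n_e·A·√(4πDt)), so D = M²/(4πt·(n_e·A·C_max)²).
n_e·A·C_max = 0.39 × 8.25 × 1.53 = 4.923 kg/m.
D = 93.2²/(4π × 29.4 × 4.923²) = 0.970 m²/day.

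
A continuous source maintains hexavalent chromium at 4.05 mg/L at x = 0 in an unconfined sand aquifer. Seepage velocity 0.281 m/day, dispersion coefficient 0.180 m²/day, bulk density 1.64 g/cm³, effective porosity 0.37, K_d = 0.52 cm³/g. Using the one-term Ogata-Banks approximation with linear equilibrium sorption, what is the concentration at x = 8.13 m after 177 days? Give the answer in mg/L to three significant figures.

Retardation factor R = 1 + ρ_b·K_d/n = 1 + 1.64 × 0.52/0.37 = 3.305.
Sorption retards both mechanisms: v_R = v/R = 0.08502 m/day, D_R = D/R = 0.05446 m²/day.
v_R·t = 0.08502 × 177 = 15.04854 m; 2√(D_R t) = 6.209 m; argument = (8.13 − 15.04854)/6.209 = -1.114.
C = C₀ × ½·erfc(-1.114) = 4.05 × 0.9424 = 3.82 mg/L.

3.82 mg/L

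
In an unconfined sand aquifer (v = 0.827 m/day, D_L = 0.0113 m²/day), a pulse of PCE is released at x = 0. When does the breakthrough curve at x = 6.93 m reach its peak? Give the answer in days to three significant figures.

For the 1D instantaneous-source solution, setting ∂C/∂t = 0 at fixed x gives v²t² + 2Dt − x² = 0, so t = (√(D² + v²x²) − D)/v².
√(D² + v²x²) = √(0.0113² + 0.827² × 6.93²) = 5.731; v² = 0.683929.
t = (5.731 − 0.0113)/0.683929 = 8.36 days (vs. the pure-advection estimate x/v = 8.38 d).

8.36 days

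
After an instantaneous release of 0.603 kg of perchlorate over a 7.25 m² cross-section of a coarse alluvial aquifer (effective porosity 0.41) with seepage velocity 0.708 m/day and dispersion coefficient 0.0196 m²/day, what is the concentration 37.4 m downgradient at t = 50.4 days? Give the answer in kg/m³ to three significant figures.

0.0273 kg/m³

For an instantaneous plane source, C(x,t) = M/(n_e·A·√(4πDt)) · exp(−(x−vt)²/(4Dt)), with n_e·A the pore (flow) area.
Plume center vt = 0.708 × 50.4 = 35.6832 m, so the well at 37.4 m is 1.7168 m downgradient of the peak.
√(4πDt) = 3.523 m, giving peak height M/(n_e·A·√(4πDt)) = 0.603/(0.41 × 7.25 × 3.523) = 0.05758 kg/m³.
(x−vt)²/(4Dt) = (1.7168)²/(4 × 0.0196 × 50.4) = 0.7459; exp(−0.7459) = 0.4743.
C = 0.05758 × 0.4743 = 0.0273 kg/m³.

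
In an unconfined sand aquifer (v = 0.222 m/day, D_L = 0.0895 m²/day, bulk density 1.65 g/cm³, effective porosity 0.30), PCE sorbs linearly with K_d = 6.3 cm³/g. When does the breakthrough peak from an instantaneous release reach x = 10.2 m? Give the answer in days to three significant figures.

1570 days

Retardation factor R = 1 + ρ_b·K_d/n = 1 + 1.65 × 6.3/0.30 = 35.65.
Sorption retards both mechanisms: v_R = v/R = 0.006227 m/day, D_R = D/R = 0.002511 m²/day.
Peak time from v_R²t² + 2D_R t − x² = 0: t = (√(D_R² + v_R²x²) − D_R)/v_R².
√(D_R² + v_R²x²) = √(0.002511² + 0.006227² × 10.2²) = 0.06357; v_R² = 3.878e-05.
t = (0.06357 − 0.002511)/3.878e-05 = 1570 days.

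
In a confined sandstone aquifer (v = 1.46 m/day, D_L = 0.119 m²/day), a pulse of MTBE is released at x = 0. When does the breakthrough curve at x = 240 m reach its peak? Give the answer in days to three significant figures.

164 days

For the 1D instantaneous-source solution, setting ∂C/∂t = 0 at fixed x gives v²t² + 2Dt − x² = 0, so t = (√(D² + v²x²) − D)/v².
√(D² + v²x²) = √(0.119² + 1.46² × 240²) = 350.4; v² = 2.1316.
t = (350.4 − 0.119)/2.1316 = 164 days (vs. the pure-advection estimate x/v = 164 d).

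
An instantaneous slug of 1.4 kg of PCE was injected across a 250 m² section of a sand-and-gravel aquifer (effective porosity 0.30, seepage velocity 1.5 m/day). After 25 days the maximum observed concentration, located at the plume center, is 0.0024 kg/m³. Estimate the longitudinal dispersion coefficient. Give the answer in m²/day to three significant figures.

At the plume center C_max = M/(n_e·A·√(4πDt)), so D = M²/(4πt·(n_e·A·C_max)²).
n_e·A·C_max = 0.30 × 250 × 0.0024 = 0.1800 kg/m.
D = 1.4²/(4π × 25 × 0.1800²) = 0.193 m²/day.

0.193 m²/day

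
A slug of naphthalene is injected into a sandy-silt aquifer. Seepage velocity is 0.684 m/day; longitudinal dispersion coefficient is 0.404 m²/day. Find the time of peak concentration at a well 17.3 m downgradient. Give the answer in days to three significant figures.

For the 1D instantaneous-source solution, setting ∂C/∂t = 0 at fixed x gives v²t² + 2Dt − x² = 0, so t = (√(D² + v²x²) − D)/v².
√(D² + v²x²) = √(0.404² + 0.684² × 17.3²) = 11.84; v² = 0.467856.
t = (11.84 − 0.404)/0.467856 = 24.4 days (vs. the pure-advection estimate x/v = 25.3 d).

24.4 days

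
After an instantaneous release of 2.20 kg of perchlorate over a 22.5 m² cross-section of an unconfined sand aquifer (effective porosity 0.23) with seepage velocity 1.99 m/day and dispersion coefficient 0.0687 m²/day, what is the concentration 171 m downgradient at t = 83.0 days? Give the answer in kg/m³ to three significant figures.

For an instantaneous plane source, C(x,t) = M/(n_e·A·√(4πDt)) · exp(−(x−vt)²/(4Dt)), with n_e·A the pore (flow) area.
Plume center vt = 1.99 × 83.0 = 165.17 m, so the well at 171 m is 5.83 m downgradient of the peak.
√(4πDt) = 8.465 m, giving peak height M/(n_e·A·√(4πDt)) = 2.20/(0.23 × 22.5 × 8.465) = 0.05022 kg/m³.
(x−vt)²/(4Dt) = (5.83)²/(4 × 0.0687 × 83.0) = 1.490; exp(−1.490) = 0.2254.
C = 0.05022 × 0.2254 = 0.0113 kg/m³.

0.0113 kg/m³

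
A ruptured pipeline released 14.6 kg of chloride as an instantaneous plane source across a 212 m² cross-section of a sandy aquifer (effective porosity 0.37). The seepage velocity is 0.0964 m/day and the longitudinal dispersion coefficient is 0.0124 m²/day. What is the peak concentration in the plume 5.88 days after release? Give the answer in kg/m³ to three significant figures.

0.194 kg/m³

The peak of an instantaneous 1D plume sits at x = vt; there the Gaussian factor is 1 and C_max = M/(n_e·A·√(4πDt)), where n_e·A is the pore area the mass is dissolved in.
√(4πDt) = √(4π × 0.0124 × 5.88) = 0.9572 m, so C_max = 14.6/(0.37 × 212 × 0.9572) = 0.194 kg/m³.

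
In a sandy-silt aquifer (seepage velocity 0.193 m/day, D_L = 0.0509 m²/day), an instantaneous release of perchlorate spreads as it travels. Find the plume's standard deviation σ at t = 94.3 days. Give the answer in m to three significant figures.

Dispersive spreading gives a Gaussian with σ² = 2Dt; advection only shifts the center.
σ = √(2 × 0.0509 × 94.3) = 3.10 m.

3.10 m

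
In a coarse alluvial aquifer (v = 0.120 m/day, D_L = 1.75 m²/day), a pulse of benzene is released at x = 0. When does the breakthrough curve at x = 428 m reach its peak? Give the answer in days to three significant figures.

3450 days

For the 1D instantaneous-source solution, setting ∂C/∂t = 0 at fixed x gives v²t² + 2Dt − x² = 0, so t = (√(D² + v²x²) − D)/v².
√(D² + v²x²) = √(1.75² + 0.120² × 428²) = 51.39; v² = 0.0144.
t = (51.39 − 1.75)/0.0144 = 3450 days (vs. the pure-advection estimate x/v = 3570 d).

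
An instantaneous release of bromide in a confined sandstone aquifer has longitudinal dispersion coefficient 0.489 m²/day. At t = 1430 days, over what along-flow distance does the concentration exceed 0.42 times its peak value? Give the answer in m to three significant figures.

The plume is Gaussian with σ = √(2Dt) = √(2 × 0.489 × 1430) = 37.40 m.
C/C_peak = exp(−Δx²/(2σ²)) = 0.42 ⇒ Δx = σ·√(−2 ln 0.42) = 37.40 × 1.317 = 49.26 m.
Width = 2Δx = 98.5 m.

98.5 m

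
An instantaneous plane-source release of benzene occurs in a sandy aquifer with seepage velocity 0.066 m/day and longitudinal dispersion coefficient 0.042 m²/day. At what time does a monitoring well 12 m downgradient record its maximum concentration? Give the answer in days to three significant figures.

For the 1D instantaneous-source solution, setting ∂C/∂t = 0 at fixed x gives v²t² + 2Dt − x² = 0, so t = (√(D² + v²x²) − D)/v².
√(D² + v²x²) = √(0.042² + 0.066² × 12²) = 0.7931; v² = 0.004356.
t = (0.7931 − 0.042)/0.004356 = 172 days (vs. the pure-advection estimate x/v = 182 d).

172 days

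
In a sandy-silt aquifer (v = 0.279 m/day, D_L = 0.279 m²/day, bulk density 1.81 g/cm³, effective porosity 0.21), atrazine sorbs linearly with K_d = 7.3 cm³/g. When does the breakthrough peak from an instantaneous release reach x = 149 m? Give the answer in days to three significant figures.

Retardation factor R = 1 + ρ_b·K_d/n = 1 + 1.81 × 7.3/0.21 = 63.92.
Sorption retards both mechanisms: v_R = v/R = 0.004365 m/day, D_R = D/R = 0.004365 m²/day.
Peak time from v_R²t² + 2D_R t − x² = 0: t = (√(D_R² + v_R²x²) − D_R)/v_R².
√(D_R² + v_R²x²) = √(0.004365² + 0.004365² × 149²) = 0.6504; v_R² = 1.905e-05.
t = (0.6504 − 0.004365)/1.905e-05 = 33900 days.

33900 days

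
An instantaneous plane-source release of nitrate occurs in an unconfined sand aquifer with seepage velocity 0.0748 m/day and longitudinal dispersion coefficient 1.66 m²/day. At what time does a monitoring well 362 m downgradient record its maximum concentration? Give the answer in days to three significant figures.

For the 1D instantaneous-source solution, setting ∂C/∂t = 0 at fixed x gives v²t² + 2Dt − x² = 0, so t = (√(D² + v²x²) − D)/v².
√(D² + v²x²) = √(1.66² + 0.0748² × 362²) = 27.13; v² = 0.00559504.
t = (27.13 − 1.66)/0.00559504 = 4550 days (vs. the pure-advection estimate x/v = 4840 d).

4550 days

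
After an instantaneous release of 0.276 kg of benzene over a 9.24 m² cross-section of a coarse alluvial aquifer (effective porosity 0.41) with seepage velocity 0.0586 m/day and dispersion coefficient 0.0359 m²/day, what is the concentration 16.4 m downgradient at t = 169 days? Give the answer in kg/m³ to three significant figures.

For an instantaneous plane source, C(x,t) = M/(n_e·A·√(4πDt)) · exp(−(x−vt)²/(4Dt)), with n_e·A the pore (flow) area.
Plume center vt = 0.0586 × 169 = 9.9034 m, so the well at 16.4 m is 6.4966 m downgradient of the peak.
√(4πDt) = 8.732 m, giving peak height M/(n_e·A·√(4πDt)) = 0.276/(0.41 × 9.24 × 8.732) = 0.008343 kg/m³.
(x−vt)²/(4Dt) = (6.4966)²/(4 × 0.0359 × 169) = 1.739; exp(−1.739) = 0.1757.
C = 0.008343 × 0.1757 = 0.00147 kg/m³.

0.00147 kg/m³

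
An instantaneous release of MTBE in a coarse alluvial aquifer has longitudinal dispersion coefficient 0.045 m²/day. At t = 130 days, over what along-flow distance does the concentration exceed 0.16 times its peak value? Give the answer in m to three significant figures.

The plume is Gaussian with σ = √(2Dt) = √(2 × 0.045 × 130) = 3.421 m.
C/C_peak = exp(−Δx²/(2σ²)) = 0.16 ⇒ Δx = σ·√(−2 ln 0.16) = 3.421 × 1.914 = 6.548 m.
Width = 2Δx = 13.1 m.

13.1 m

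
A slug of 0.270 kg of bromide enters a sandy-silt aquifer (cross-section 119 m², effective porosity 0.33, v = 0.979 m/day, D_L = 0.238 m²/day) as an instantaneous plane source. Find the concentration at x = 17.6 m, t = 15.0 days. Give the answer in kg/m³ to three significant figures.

For an instantaneous plane source, C(x,t) = M/(n_e·A·√(4πDt)) · exp(−(x−vt)²/(4Dt)), with n_e·A the pore (flow) area.
Plume center vt = 0.979 × 15.0 = 14.685 m, so the well at 17.6 m is 2.915 m downgradient of the peak.
√(4πDt) = 6.698 m, giving peak height M/(n_e·A·√(4πDt)) = 0.270/(0.33 × 119 × 6.698) = 0.001026 kg/m³.
(x−vt)²/(4Dt) = (2.915)²/(4 × 0.238 × 15.0) = 0.5950; exp(−0.5950) = 0.5516.
C = 0.001026 × 0.5516 = 0.000566 kg/m³.

0.000566 kg/m³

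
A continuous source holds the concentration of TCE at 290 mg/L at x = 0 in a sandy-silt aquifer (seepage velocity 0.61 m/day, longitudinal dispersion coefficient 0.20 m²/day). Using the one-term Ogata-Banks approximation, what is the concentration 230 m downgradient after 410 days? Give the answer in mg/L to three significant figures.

For a continuous step input, C/C₀ ≈ ½·erfc((x−vt)/(2√(Dt))).
vt = 0.61 × 410 = 250.1 m and 2√(Dt) = 2√(0.20 × 410) = 18.11 m.
Argument (x−vt)/(2√(Dt)) = (230 − 250.1)/18.11 = -1.110; ½·erfc(-1.110) = 0.9418.
C = 290 × 0.9418 = 273 mg/L.

273 mg/L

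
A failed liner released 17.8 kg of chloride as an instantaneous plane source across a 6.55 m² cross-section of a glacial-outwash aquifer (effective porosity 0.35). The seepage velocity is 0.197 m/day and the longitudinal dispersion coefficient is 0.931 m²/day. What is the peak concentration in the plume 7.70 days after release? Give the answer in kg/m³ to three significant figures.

0.818 kg/m³

The peak of an instantaneous 1D plume sits at x = vt; there the Gaussian factor is 1 and C_max = M/(n_e·A·√(4πDt)), where n_e·A is the pore area the mass is dissolved in.
√(4πDt) = √(4π × 0.931 × 7.70) = 9.491 m, so C_max = 17.8/(0.35 × 6.55 × 9.491) = 0.818 kg/m³.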